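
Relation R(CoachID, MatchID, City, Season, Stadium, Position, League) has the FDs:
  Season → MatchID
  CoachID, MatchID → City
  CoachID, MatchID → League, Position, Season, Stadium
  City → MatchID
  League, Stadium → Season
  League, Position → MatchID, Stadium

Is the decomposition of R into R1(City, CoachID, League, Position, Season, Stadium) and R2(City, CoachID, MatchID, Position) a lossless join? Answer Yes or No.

Yes

The shared attributes are {City, CoachID, Position} and {City, CoachID, Position}⁺ = {City, CoachID, League, MatchID, Position, Season, Stadium}.
Since R1 ⊆ {City, CoachID, League, MatchID, Position, Season, Stadium}, the intersection is a superkey of R1; the decomposition is lossless.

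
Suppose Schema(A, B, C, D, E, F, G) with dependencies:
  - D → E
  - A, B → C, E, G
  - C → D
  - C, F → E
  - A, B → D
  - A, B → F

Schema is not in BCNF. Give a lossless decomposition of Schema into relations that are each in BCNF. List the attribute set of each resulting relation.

Candidate key of the original relation: {A, B}.
In {A, B, C, D, E, F, G}, {D} is not a superkey ({D}⁺ restricted to this set is {D, E}), so split on D → E into {D, E} and {A, B, C, D, F, G}.
{D, E} has no BCNF violation.
In {A, B, C, D, F, G}, {C} is not a superkey ({C}⁺ restricted to this set is {C, D}), so split on C → D into {C, D} and {A, B, C, F, G}.
{C, D} has no BCNF violation.
{A, B, C, F, G} has no BCNF violation.

{A, B, C, F, G}; {C, D}; {D, E}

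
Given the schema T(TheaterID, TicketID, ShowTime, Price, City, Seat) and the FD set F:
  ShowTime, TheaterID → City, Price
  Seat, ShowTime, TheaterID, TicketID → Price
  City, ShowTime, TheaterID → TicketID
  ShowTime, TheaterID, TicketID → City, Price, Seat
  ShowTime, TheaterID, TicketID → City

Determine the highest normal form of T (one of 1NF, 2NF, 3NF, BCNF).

BCNF

Candidate key: {ShowTime, TheaterID}. Prime attributes: {ShowTime, TheaterID}.
Every FD has a superkey on the left, so the relation is in BCNF.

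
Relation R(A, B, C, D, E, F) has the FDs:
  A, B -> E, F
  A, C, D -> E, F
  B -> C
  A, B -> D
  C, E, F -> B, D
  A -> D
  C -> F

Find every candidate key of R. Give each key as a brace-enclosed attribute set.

Attributes never on any right-hand side: {A} — every candidate key must contain it.
{A, B}⁺ = {A, B, C, D, E, F}, which is every attribute, so {A, B} is a candidate key.
{A, C}⁺ = {A, B, C, D, E, F}, which is every attribute, so {A, C} is a candidate key.
Any other superkey properly contains one of these, so there are no further candidate keys.

{A, B}, {A, C}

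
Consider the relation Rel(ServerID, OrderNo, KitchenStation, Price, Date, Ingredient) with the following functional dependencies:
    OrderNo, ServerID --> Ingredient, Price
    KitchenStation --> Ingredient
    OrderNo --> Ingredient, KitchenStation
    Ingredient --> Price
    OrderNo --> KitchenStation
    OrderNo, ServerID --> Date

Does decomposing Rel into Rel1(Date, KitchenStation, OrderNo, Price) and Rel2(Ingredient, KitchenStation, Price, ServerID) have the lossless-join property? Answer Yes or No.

Common attributes: {KitchenStation, Price}; their closure is {Ingredient, KitchenStation, Price}.
Rel1 ⊄ {Ingredient, KitchenStation, Price} and Rel2 ⊄ {Ingredient, KitchenStation, Price}, so the split is lossy.

No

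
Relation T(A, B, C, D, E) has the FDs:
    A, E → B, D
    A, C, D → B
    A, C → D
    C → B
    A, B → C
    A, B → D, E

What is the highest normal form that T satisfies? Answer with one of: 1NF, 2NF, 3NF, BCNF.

Candidate keys: {A, B}, {A, C}, {A, E}. Prime attributes: {A, B, C, E}.
C → B: {C}⁺ = {B, C}, which is not all of the attributes, so the left side is not a superkey — BCNF is violated.
Since {B} ⊆ prime attributes and every other non-superkey FD also has a prime right side, the schema is in 3NF.

3NF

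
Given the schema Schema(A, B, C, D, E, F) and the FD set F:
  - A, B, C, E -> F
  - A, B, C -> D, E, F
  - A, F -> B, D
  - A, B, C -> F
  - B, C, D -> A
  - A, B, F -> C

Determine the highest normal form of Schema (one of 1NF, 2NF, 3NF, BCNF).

BCNF

Candidate keys: {A, B, C}, {A, F}, {B, C, D}. Prime attributes: {A, B, C, D, F}.
The left-hand side of every FD is a superkey, so BCNF is satisfied.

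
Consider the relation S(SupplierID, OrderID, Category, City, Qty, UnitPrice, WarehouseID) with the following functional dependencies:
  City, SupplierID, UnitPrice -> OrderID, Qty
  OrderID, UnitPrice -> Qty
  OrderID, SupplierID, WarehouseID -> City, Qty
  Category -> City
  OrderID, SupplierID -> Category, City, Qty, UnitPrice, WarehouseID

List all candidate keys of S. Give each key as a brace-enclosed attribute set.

{SupplierID} never appears on the right of any FD, so every key must include it.
Closure of {OrderID, SupplierID} is {Category, City, OrderID, Qty, SupplierID, UnitPrice, WarehouseID}, the whole schema; {OrderID, SupplierID} is a candidate key.
Closure of {Category, SupplierID, UnitPrice} is {Category, City, OrderID, Qty, SupplierID, UnitPrice, WarehouseID}, the whole schema; {Category, SupplierID, UnitPrice} is a candidate key.
Closure of {City, SupplierID, UnitPrice} is {Category, City, OrderID, Qty, SupplierID, UnitPrice, WarehouseID}, the whole schema; {City, SupplierID, UnitPrice} is a candidate key.
These are minimal and exhaustive — every other superkey contains one of them.

{Category, SupplierID, UnitPrice}, {City, SupplierID, UnitPrice}, {OrderID, SupplierID}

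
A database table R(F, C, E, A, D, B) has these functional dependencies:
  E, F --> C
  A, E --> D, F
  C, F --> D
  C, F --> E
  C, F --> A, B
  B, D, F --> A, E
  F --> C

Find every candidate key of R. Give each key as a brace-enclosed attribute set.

Closure of {F} is {A, B, C, D, E, F}, the whole schema; {F} is a candidate key.
Closure of {A, E} is {A, B, C, D, E, F}, the whole schema; {A, E} is a candidate key.
Any other superkey properly contains one of these, so there are no further candidate keys.

{A, E}, {F}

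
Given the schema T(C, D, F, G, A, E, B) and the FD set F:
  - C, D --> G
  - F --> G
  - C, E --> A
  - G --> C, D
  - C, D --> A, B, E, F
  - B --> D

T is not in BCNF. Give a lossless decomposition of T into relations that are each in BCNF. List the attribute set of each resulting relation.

Candidate keys of the original relation: {B, C}, {C, D}, {F}, {G}.
Within {A, B, C, D, E, F, G}: {C, E}⁺ ∩ {A, B, C, D, E, F, G} = {A, C, E}, not the whole set, so C, E --> A violates BCNF; decompose into {A, C, E} and {B, C, D, E, F, G}.
{A, C, E}: every determinant is a superkey — BCNF.
Within {B, C, D, E, F, G}: {B}⁺ ∩ {B, C, D, E, F, G} = {B, D}, not the whole set, so B --> D violates BCNF; decompose into {B, D} and {B, C, E, F, G}.
{B, D}: every determinant is a superkey — BCNF.
{B, C, E, F, G}: every determinant is a superkey — BCNF.

{A, C, E}; {B, C, E, F, G}; {B, D}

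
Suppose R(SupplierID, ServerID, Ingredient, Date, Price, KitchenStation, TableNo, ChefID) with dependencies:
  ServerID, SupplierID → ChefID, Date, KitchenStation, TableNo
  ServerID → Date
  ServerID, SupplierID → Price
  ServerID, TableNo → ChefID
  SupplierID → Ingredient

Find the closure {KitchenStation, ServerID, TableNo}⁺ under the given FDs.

Start with {KitchenStation, ServerID, TableNo}.
ServerID → Date applies; add {Date} → now {Date, KitchenStation, ServerID, TableNo}.
ServerID, TableNo → ChefID applies; add {ChefID} → now {ChefID, Date, KitchenStation, ServerID, TableNo}.
No further FD applies.

{ChefID, Date, KitchenStation, ServerID, TableNo}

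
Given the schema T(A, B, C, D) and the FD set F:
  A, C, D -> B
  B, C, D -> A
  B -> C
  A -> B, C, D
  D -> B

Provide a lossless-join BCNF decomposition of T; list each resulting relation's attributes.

Candidate keys of the original relation: {A}, {D}.
{A, B, C, D}: {B} determines {B, C} here but is not a superkey — split on B -> C, giving {B, C} and {A, B, D}.
{B, C} is in BCNF.
{A, B, D} is in BCNF.

{A, B, D}; {B, C}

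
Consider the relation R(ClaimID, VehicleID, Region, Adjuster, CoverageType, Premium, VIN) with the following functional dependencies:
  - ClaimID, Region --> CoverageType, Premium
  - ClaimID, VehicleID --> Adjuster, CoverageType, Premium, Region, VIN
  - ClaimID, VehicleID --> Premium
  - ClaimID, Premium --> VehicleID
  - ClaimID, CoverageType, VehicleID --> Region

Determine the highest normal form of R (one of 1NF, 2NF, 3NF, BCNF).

Candidate keys: {ClaimID, Premium}, {ClaimID, Region}, {ClaimID, VehicleID}. Prime attributes: {ClaimID, Premium, Region, VehicleID}.
The left-hand side of every FD is a superkey, so BCNF is satisfied.

BCNF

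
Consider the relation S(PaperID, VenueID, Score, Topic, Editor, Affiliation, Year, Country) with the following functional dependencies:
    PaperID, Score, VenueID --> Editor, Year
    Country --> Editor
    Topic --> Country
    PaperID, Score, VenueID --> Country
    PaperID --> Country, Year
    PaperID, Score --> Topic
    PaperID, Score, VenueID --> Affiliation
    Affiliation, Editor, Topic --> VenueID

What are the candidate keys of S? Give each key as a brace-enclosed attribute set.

No FD produces {PaperID, Score}, so they must be in every candidate key.
Closure of {Affiliation, PaperID, Score} is {Affiliation, Country, Editor, PaperID, Score, Topic, VenueID, Year}, the whole schema; {Affiliation, PaperID, Score} is a candidate key.
Closure of {PaperID, Score, VenueID} is {Affiliation, Country, Editor, PaperID, Score, Topic, VenueID, Year}, the whole schema; {PaperID, Score, VenueID} is a candidate key.
Any other superkey properly contains one of these, so there are no further candidate keys.

{Affiliation, PaperID, Score}, {PaperID, Score, VenueID}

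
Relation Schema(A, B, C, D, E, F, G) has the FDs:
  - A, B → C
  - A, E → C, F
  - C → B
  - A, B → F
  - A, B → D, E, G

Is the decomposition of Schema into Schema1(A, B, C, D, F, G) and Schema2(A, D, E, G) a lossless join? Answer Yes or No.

No

Common attributes: {A, D, G}; their closure is {A, D, G}.
Neither Schema1 nor Schema2 is contained in that closure, so the decomposition is lossy.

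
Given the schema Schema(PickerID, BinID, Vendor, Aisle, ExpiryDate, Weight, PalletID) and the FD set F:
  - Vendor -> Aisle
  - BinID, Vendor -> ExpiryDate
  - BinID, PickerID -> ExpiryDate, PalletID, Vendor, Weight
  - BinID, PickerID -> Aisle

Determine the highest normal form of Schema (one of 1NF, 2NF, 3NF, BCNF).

Candidate key: {BinID, PickerID}. Prime attributes: {BinID, PickerID}.
Vendor -> Aisle breaks BCNF: {Vendor}⁺ = {Aisle, Vendor}, so {Vendor} is not a superkey.
Vendor -> Aisle determines the non-prime attribute {Aisle} from a non-superkey — 3NF is violated.
No proper subset of a key has a non-prime attribute in its closure, so there is no partial dependency; 2NF holds.

2NF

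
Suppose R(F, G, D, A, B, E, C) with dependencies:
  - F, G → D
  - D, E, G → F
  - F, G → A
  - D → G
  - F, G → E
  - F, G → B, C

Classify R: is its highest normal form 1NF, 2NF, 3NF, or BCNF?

Candidate keys: {D, E}, {D, F}, {F, G}. Prime attributes: {D, E, F, G}.
D → G: {D}⁺ = {D, G}, which is not all of the attributes, so the left side is not a superkey — BCNF is violated.
Since {G} ⊆ prime attributes and every other non-superkey FD also has a prime right side, the schema is in 3NF.

3NF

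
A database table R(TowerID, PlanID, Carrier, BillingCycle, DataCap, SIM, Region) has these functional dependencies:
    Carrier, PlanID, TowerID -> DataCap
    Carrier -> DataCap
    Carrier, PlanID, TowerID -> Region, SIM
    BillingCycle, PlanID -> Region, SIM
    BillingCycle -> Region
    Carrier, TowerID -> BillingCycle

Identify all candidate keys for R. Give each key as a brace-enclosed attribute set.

{Carrier, PlanID, TowerID}

Attributes never on any right-hand side: {Carrier, PlanID, TowerID} — every candidate key must contain all of them.
{Carrier, PlanID, TowerID} is a candidate key since {Carrier, PlanID, TowerID}⁺ = {BillingCycle, Carrier, DataCap, PlanID, Region, SIM, TowerID} covers every attribute.
No other minimal set has full closure, so this is the only candidate key.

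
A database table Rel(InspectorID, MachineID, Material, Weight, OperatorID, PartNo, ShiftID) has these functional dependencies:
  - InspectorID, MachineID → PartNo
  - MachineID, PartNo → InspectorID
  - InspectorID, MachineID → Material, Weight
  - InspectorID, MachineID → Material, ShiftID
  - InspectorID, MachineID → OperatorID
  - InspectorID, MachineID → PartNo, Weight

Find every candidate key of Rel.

{InspectorID, MachineID}, {MachineID, PartNo}

{MachineID} never appears on the right of any FD, so every key must include it.
{InspectorID, MachineID} is a candidate key since {InspectorID, MachineID}⁺ = {InspectorID, MachineID, Material, OperatorID, PartNo, ShiftID, Weight} covers every attribute.
{MachineID, PartNo} is a candidate key since {MachineID, PartNo}⁺ = {InspectorID, MachineID, Material, OperatorID, PartNo, ShiftID, Weight} covers every attribute.
These are minimal and exhaustive — every other superkey contains one of them.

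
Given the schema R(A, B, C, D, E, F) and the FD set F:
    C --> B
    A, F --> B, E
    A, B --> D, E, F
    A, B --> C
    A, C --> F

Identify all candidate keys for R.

Attributes never on any right-hand side: {A} — every candidate key must contain it.
{A, B}⁺ = {A, B, C, D, E, F}, which is every attribute, so {A, B} is a candidate key.
{A, C}⁺ = {A, B, C, D, E, F}, which is every attribute, so {A, C} is a candidate key.
{A, F}⁺ = {A, B, C, D, E, F}, which is every attribute, so {A, F} is a candidate key.
Any other superkey properly contains one of these, so there are no further candidate keys.

{A, B}, {A, C}, {A, F}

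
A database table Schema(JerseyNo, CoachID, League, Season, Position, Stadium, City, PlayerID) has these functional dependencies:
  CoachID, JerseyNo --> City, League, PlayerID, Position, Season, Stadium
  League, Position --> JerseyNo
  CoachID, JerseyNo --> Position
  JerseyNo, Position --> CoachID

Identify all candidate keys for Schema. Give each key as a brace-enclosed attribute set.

{CoachID, JerseyNo}⁺ = {City, CoachID, JerseyNo, League, PlayerID, Position, Season, Stadium} — all of the relation — so {CoachID, JerseyNo} is a candidate key.
{JerseyNo, Position}⁺ = {City, CoachID, JerseyNo, League, PlayerID, Position, Season, Stadium} — all of the relation — so {JerseyNo, Position} is a candidate key.
{League, Position}⁺ = {City, CoachID, JerseyNo, League, PlayerID, Position, Season, Stadium} — all of the relation — so {League, Position} is a candidate key.
Any other superkey properly contains one of these, so there are no further candidate keys.

{CoachID, JerseyNo}, {JerseyNo, Position}, {League, Position}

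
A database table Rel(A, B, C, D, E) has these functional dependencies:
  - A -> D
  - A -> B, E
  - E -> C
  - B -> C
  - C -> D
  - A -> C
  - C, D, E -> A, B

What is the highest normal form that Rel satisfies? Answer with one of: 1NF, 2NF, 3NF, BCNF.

2NF

Candidate keys: {A}, {E}. Prime attributes: {A, E}.
B -> C: {B}⁺ = {B, C, D}, which is not all of the attributes, so the left side is not a superkey — BCNF is violated.
B -> C has non-prime {C} on the right and a non-superkey on the left, so 3NF fails.
With only single-attribute keys there can be no partial dependency, so 2NF holds.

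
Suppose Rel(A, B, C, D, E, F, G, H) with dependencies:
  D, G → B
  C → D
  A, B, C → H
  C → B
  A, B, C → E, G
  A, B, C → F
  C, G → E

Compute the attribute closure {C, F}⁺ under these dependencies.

Start with {C, F}.
C → D applies; add {D} → now {C, D, F}.
C → B applies; add {B} → now {B, C, D, F}.
No further FD applies.

{B, C, D, F}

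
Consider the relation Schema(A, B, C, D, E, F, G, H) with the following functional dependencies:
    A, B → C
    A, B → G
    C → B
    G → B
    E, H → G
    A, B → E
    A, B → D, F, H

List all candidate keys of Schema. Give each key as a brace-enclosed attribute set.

No FD produces {A}, so it must be in every candidate key.
{A, B}⁺ = {A, B, C, D, E, F, G, H} — all of the relation — so {A, B} is a candidate key.
{A, C}⁺ = {A, B, C, D, E, F, G, H} — all of the relation — so {A, C} is a candidate key.
{A, G}⁺ = {A, B, C, D, E, F, G, H} — all of the relation — so {A, G} is a candidate key.
{A, E, H}⁺ = {A, B, C, D, E, F, G, H} — all of the relation — so {A, E, H} is a candidate key.
Any other superkey properly contains one of these, so there are no further candidate keys.

{A, B}, {A, C}, {A, E, H}, {A, G}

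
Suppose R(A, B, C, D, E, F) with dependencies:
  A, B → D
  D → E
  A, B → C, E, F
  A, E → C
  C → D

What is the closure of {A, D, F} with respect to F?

Start with {A, D, F}.
D → E applies; add {E} → now {A, D, E, F}.
A, E → C applies; add {C} → now {A, C, D, E, F}.
No further FD applies.

{A, C, D, E, F}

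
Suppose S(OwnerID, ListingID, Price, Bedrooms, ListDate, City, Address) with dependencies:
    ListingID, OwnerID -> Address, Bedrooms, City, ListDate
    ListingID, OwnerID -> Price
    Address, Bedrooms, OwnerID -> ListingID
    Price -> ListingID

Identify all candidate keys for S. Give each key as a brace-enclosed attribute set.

{Address, Bedrooms, OwnerID}, {ListingID, OwnerID}, {OwnerID, Price}

Attributes never on any right-hand side: {OwnerID} — every candidate key must contain it.
{ListingID, OwnerID}⁺ = {Address, Bedrooms, City, ListDate, ListingID, OwnerID, Price} — all of the relation — so {ListingID, OwnerID} is a candidate key.
{OwnerID, Price}⁺ = {Address, Bedrooms, City, ListDate, ListingID, OwnerID, Price} — all of the relation — so {OwnerID, Price} is a candidate key.
{Address, Bedrooms, OwnerID}⁺ = {Address, Bedrooms, City, ListDate, ListingID, OwnerID, Price} — all of the relation — so {Address, Bedrooms, OwnerID} is a candidate key.
No proper subset of any of these is a key, and no other minimal superkey exists.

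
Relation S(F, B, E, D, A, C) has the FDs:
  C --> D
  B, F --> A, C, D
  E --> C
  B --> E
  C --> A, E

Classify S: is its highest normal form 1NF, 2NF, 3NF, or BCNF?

1NF

Candidate key: {B, F}. Prime attributes: {B, F}.
C --> D breaks BCNF: {C}⁺ = {A, C, D, E}, so {C} is not a superkey.
C --> D has non-prime {D} on the right and a non-superkey on the left, so 3NF fails.
Since {B} ⊂ {B, F} and {B}⁺ ⊇ {A, C, D, E} with {A, C, D, E} non-prime, there is a partial dependency; 2NF fails.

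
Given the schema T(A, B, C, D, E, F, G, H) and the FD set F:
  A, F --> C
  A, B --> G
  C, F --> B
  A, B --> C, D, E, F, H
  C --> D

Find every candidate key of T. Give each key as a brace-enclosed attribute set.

{A} never appears on the right of any FD, so every key must include it.
{A, B} is a candidate key since {A, B}⁺ = {A, B, C, D, E, F, G, H} covers every attribute.
{A, F} is a candidate key since {A, F}⁺ = {A, B, C, D, E, F, G, H} covers every attribute.
No proper subset of any of these is a key, and no other minimal superkey exists.

{A, B}, {A, F}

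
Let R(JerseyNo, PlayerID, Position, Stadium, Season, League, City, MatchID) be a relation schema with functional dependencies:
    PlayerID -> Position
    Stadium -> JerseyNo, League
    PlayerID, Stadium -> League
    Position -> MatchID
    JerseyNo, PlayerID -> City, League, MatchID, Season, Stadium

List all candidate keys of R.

No FD produces {PlayerID}, so it must be in every candidate key.
{JerseyNo, PlayerID}⁺ = {City, JerseyNo, League, MatchID, PlayerID, Position, Season, Stadium} — all of the relation — so {JerseyNo, PlayerID} is a candidate key.
{PlayerID, Stadium}⁺ = {City, JerseyNo, League, MatchID, PlayerID, Position, Season, Stadium} — all of the relation — so {PlayerID, Stadium} is a candidate key.
These are minimal and exhaustive — every other superkey contains one of them.

{JerseyNo, PlayerID}, {PlayerID, Stadium}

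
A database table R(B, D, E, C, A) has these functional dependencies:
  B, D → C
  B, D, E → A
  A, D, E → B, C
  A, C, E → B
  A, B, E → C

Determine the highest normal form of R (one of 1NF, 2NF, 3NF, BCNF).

1NF

Candidate keys: {A, D, E}, {B, D, E}. Prime attributes: {A, B, D, E}.
B, D → C breaks BCNF: {B, D}⁺ = {B, C, D}, so {B, D} is not a superkey.
Because {C} is non-prime and the left side of B, D → C is not a superkey, the relation is not in 3NF.
The proper key subset {B, D} of {B, D, E} determines non-prime {C}, so the relation is not even in 2NF.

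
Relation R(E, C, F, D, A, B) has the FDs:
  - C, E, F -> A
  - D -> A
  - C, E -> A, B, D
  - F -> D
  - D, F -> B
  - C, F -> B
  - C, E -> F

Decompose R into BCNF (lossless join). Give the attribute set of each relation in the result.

Candidate key of the original relation: {C, E}.
{A, B, C, D, E, F}: {D} determines {A, D} here but is not a superkey — split on D -> A, giving {A, D} and {B, C, D, E, F}.
{A, D}: every determinant is a superkey — BCNF.
{B, C, D, E, F}: {F} determines {B, D, F} here but is not a superkey — split on F -> B, D, giving {B, D, F} and {C, E, F}.
{B, D, F}: every determinant is a superkey — BCNF.
{C, E, F}: every determinant is a superkey — BCNF.

{A, D}; {B, D, F}; {C, E, F}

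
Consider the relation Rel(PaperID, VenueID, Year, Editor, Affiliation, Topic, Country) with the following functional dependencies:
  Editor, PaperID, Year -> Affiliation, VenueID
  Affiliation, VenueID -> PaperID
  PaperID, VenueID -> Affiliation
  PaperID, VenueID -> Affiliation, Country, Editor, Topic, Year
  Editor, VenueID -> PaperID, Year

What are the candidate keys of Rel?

Closure of {Affiliation, VenueID} is {Affiliation, Country, Editor, PaperID, Topic, VenueID, Year}, the whole schema; {Affiliation, VenueID} is a candidate key.
Closure of {Editor, VenueID} is {Affiliation, Country, Editor, PaperID, Topic, VenueID, Year}, the whole schema; {Editor, VenueID} is a candidate key.
Closure of {PaperID, VenueID} is {Affiliation, Country, Editor, PaperID, Topic, VenueID, Year}, the whole schema; {PaperID, VenueID} is a candidate key.
Closure of {Editor, PaperID, Year} is {Affiliation, Country, Editor, PaperID, Topic, VenueID, Year}, the whole schema; {Editor, PaperID, Year} is a candidate key.
These are minimal and exhaustive — every other superkey contains one of them.

{Affiliation, VenueID}, {Editor, PaperID, Year}, {Editor, VenueID}, {PaperID, VenueID}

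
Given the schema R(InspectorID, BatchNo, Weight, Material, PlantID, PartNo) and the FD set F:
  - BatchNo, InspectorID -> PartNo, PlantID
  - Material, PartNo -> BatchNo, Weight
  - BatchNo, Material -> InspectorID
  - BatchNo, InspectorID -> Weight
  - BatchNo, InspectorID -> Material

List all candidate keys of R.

{BatchNo, InspectorID}, {BatchNo, Material}, {Material, PartNo}

{BatchNo, InspectorID} is a candidate key since {BatchNo, InspectorID}⁺ = {BatchNo, InspectorID, Material, PartNo, PlantID, Weight} covers every attribute.
{BatchNo, Material} is a candidate key since {BatchNo, Material}⁺ = {BatchNo, InspectorID, Material, PartNo, PlantID, Weight} covers every attribute.
{Material, PartNo} is a candidate key since {Material, PartNo}⁺ = {BatchNo, InspectorID, Material, PartNo, PlantID, Weight} covers every attribute.
These are minimal and exhaustive — every other superkey contains one of them.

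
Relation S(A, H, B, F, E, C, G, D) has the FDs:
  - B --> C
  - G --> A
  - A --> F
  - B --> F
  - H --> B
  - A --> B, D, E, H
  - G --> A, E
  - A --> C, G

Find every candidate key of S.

{A}, {G}

{A}⁺ = {A, B, C, D, E, F, G, H}, which is every attribute, so {A} is a candidate key.
{G}⁺ = {A, B, C, D, E, F, G, H}, which is every attribute, so {G} is a candidate key.
Any other superkey properly contains one of these, so there are no further candidate keys.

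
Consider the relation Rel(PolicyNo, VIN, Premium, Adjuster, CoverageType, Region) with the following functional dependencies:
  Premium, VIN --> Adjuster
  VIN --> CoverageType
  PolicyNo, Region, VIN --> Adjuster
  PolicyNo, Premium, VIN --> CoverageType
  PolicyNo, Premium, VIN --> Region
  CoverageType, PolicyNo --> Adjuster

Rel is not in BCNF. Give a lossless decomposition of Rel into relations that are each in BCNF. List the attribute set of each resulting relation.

Candidate key of the original relation: {PolicyNo, Premium, VIN}.
{Adjuster, CoverageType, PolicyNo, Premium, Region, VIN}: {Premium, VIN} determines {Adjuster, CoverageType, Premium, VIN} here but is not a superkey — split on Premium, VIN --> Adjuster, CoverageType, giving {Adjuster, CoverageType, Premium, VIN} and {PolicyNo, Premium, Region, VIN}.
{Adjuster, CoverageType, Premium, VIN}: {VIN} determines {CoverageType, VIN} here but is not a superkey — split on VIN --> CoverageType, giving {CoverageType, VIN} and {Adjuster, Premium, VIN}.
{CoverageType, VIN} is in BCNF.
{Adjuster, Premium, VIN} is in BCNF.
{PolicyNo, Premium, Region, VIN} is in BCNF.

{Adjuster, Premium, VIN}; {CoverageType, VIN}; {PolicyNo, Premium, Region, VIN}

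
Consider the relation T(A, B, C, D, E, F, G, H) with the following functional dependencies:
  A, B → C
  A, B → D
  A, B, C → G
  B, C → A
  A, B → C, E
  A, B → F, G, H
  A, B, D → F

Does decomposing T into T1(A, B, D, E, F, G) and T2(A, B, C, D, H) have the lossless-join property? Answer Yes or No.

T1 ∩ T2 = {A, B, D}; its closure under F is {A, B, C, D, E, F, G, H}.
This includes all of T1, so the common attributes are a superkey of T1 — the join is lossless.

Yes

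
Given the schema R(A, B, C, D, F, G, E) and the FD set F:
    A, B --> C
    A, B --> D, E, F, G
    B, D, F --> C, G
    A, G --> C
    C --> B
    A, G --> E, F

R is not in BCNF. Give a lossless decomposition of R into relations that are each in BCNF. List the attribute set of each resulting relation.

Candidate keys of the original relation: {A, B}, {A, C}, {A, G}.
Within {A, B, C, D, E, F, G}: {B, D, F}⁺ ∩ {A, B, C, D, E, F, G} = {B, C, D, F, G}, not the whole set, so B, D, F --> C, G violates BCNF; decompose into {B, C, D, F, G} and {A, B, D, E, F}.
Within {B, C, D, F, G}: {C}⁺ ∩ {B, C, D, F, G} = {B, C}, not the whole set, so C --> B violates BCNF; decompose into {B, C} and {C, D, F, G}.
{B, C}: every determinant is a superkey — BCNF.
{C, D, F, G}: every determinant is a superkey — BCNF.
{A, B, D, E, F}: every determinant is a superkey — BCNF.

{A, B, D, E, F}; {B, C}; {C, D, F, G}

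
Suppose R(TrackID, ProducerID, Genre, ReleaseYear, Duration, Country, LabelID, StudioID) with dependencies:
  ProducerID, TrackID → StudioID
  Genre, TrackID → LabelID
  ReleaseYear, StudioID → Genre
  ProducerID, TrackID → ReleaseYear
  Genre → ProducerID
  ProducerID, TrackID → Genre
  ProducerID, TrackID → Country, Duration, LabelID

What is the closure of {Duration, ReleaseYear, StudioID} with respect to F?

{Duration, Genre, ProducerID, ReleaseYear, StudioID}

Start with {Duration, ReleaseYear, StudioID}.
ReleaseYear, StudioID → Genre applies; add {Genre} → now {Duration, Genre, ReleaseYear, StudioID}.
Genre → ProducerID applies; add {ProducerID} → now {Duration, Genre, ProducerID, ReleaseYear, StudioID}.
No further FD applies.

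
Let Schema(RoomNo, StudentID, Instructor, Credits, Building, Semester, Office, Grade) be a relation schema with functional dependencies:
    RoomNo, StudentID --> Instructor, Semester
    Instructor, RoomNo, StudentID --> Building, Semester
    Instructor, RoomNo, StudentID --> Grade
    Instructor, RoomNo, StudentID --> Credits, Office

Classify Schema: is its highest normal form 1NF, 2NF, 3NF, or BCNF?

BCNF

Candidate key: {RoomNo, StudentID}. Prime attributes: {RoomNo, StudentID}.
The left-hand side of every FD is a superkey, so BCNF is satisfied.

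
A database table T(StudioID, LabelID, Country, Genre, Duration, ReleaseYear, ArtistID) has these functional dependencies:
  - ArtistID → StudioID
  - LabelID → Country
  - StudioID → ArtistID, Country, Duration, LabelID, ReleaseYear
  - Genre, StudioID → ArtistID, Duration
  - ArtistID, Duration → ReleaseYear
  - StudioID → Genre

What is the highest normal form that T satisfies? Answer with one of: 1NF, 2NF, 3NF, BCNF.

Candidate keys: {ArtistID}, {StudioID}. Prime attributes: {ArtistID, StudioID}.
LabelID → Country breaks BCNF: {LabelID}⁺ = {Country, LabelID}, so {LabelID} is not a superkey.
LabelID → Country determines the non-prime attribute {Country} from a non-superkey — 3NF is violated.
With only single-attribute keys there can be no partial dependency, so 2NF holds.

2NF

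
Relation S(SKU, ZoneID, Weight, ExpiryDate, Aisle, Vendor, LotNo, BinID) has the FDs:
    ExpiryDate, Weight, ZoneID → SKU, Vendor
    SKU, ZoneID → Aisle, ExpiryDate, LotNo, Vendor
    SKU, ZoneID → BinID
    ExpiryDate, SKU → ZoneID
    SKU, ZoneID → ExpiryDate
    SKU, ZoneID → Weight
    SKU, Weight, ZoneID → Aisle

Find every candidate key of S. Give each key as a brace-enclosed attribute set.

{ExpiryDate, SKU}⁺ = {Aisle, BinID, ExpiryDate, LotNo, SKU, Vendor, Weight, ZoneID} — all of the relation — so {ExpiryDate, SKU} is a candidate key.
{SKU, ZoneID}⁺ = {Aisle, BinID, ExpiryDate, LotNo, SKU, Vendor, Weight, ZoneID} — all of the relation — so {SKU, ZoneID} is a candidate key.
{ExpiryDate, Weight, ZoneID}⁺ = {Aisle, BinID, ExpiryDate, LotNo, SKU, Vendor, Weight, ZoneID} — all of the relation — so {ExpiryDate, Weight, ZoneID} is a candidate key.
Any other superkey properly contains one of these, so there are no further candidate keys.

{ExpiryDate, SKU}, {ExpiryDate, Weight, ZoneID}, {SKU, ZoneID}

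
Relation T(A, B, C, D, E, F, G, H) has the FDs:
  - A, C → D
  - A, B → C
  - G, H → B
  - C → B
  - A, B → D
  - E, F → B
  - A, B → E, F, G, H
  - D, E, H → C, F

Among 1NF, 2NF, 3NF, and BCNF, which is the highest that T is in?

3NF

Candidate keys: {A, B}, {A, C}, {A, D, E, H}, {A, E, F}, {A, G, H}. Prime attributes: {A, B, C, D, E, F, G, H}.
For G, H → B we have {G, H}⁺ = {B, G, H}; {G, H} is not a superkey, so BCNF fails.
Since {B} ⊆ prime attributes and every other non-superkey FD also has a prime right side, the schema is in 3NF.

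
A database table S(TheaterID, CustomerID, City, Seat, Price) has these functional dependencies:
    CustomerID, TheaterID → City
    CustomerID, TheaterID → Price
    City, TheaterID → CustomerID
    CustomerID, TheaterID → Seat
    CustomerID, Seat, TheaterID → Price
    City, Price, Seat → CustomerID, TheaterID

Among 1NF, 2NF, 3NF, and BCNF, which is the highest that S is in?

Candidate keys: {City, Price, Seat}, {City, TheaterID}, {CustomerID, TheaterID}. Prime attributes: {City, CustomerID, Price, Seat, TheaterID}.
Every FD has a superkey on the left, so the relation is in BCNF.

BCNF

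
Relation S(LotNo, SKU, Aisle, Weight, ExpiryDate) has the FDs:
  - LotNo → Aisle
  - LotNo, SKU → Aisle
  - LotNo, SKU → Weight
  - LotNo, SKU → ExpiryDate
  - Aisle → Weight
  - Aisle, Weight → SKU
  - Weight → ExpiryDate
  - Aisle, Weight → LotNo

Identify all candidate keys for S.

Closure of {Aisle} is {Aisle, ExpiryDate, LotNo, SKU, Weight}, the whole schema; {Aisle} is a candidate key.
Closure of {LotNo} is {Aisle, ExpiryDate, LotNo, SKU, Weight}, the whole schema; {LotNo} is a candidate key.
Any other superkey properly contains one of these, so there are no further candidate keys.

{Aisle}, {LotNo}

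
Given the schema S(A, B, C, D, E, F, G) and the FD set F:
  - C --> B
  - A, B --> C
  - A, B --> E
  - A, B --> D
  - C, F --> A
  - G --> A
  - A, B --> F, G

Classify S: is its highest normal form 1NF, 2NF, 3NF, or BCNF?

3NF

Candidate keys: {A, B}, {A, C}, {B, G}, {C, F}, {C, G}. Prime attributes: {A, B, C, F, G}.
For C --> B we have {C}⁺ = {B, C}; {C} is not a superkey, so BCNF fails.
Its right-hand attributes {B} are all prime, as are those of every other non-superkey FD — the relation is in 3NF.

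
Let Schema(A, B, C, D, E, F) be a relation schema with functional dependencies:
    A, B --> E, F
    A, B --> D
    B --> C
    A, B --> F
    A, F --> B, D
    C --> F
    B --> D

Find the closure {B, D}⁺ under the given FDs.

Start with {B, D}.
B --> C applies; add {C} → now {B, C, D}.
C --> F applies; add {F} → now {B, C, D, F}.
No further FD applies.

{B, C, D, F}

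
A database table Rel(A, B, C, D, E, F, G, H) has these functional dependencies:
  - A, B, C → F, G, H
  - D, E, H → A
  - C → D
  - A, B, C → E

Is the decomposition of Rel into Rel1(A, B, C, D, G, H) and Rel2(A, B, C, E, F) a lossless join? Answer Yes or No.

Yes

Rel1 ∩ Rel2 = {A, B, C}; its closure under F is {A, B, C, D, E, F, G, H}.
Since Rel1 ⊆ {A, B, C, D, E, F, G, H}, the intersection is a superkey of Rel1; the decomposition is lossless.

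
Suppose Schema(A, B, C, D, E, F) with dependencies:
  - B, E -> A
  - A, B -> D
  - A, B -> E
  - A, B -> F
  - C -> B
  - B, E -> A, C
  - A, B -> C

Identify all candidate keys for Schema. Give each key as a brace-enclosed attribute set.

{A, B}⁺ = {A, B, C, D, E, F} — all of the relation — so {A, B} is a candidate key.
{A, C}⁺ = {A, B, C, D, E, F} — all of the relation — so {A, C} is a candidate key.
{B, E}⁺ = {A, B, C, D, E, F} — all of the relation — so {B, E} is a candidate key.
{C, E}⁺ = {A, B, C, D, E, F} — all of the relation — so {C, E} is a candidate key.
These are minimal and exhaustive — every other superkey contains one of them.

{A, B}, {A, C}, {B, E}, {C, E}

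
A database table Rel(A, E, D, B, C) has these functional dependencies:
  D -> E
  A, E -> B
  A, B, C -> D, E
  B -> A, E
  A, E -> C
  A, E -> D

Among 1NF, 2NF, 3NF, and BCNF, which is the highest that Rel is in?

3NF

Candidate keys: {A, D}, {A, E}, {B}. Prime attributes: {A, B, D, E}.
For D -> E we have {D}⁺ = {D, E}; {D} is not a superkey, so BCNF fails.
Its right-hand attributes {E} are all prime, as are those of every other non-superkey FD — the relation is in 3NF.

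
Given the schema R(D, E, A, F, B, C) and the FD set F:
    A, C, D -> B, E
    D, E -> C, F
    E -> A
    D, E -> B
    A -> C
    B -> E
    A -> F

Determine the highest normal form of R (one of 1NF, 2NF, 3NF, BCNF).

Candidate keys: {A, D}, {B, D}, {D, E}. Prime attributes: {A, B, D, E}.
E -> A: {E}⁺ = {A, C, E, F}, which is not all of the attributes, so the left side is not a superkey — BCNF is violated.
A -> C determines the non-prime attribute {C} from a non-superkey — 3NF is violated.
Since {A} ⊂ {A, D} and {A}⁺ ⊇ {C, F} with {C, F} non-prime, there is a partial dependency; 2NF fails.

1NF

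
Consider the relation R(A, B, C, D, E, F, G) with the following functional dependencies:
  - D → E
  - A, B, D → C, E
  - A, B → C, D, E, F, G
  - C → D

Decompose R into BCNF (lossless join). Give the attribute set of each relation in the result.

{A, B, C, F, G}; {C, D}; {D, E}

Candidate key of the original relation: {A, B}.
Within {A, B, C, D, E, F, G}: {D}⁺ ∩ {A, B, C, D, E, F, G} = {D, E}, not the whole set, so D → E violates BCNF; decompose into {D, E} and {A, B, C, D, F, G}.
{D, E}: every determinant is a superkey — BCNF.
Within {A, B, C, D, F, G}: {C}⁺ ∩ {A, B, C, D, F, G} = {C, D}, not the whole set, so C → D violates BCNF; decompose into {C, D} and {A, B, C, F, G}.
{C, D}: every determinant is a superkey — BCNF.
{A, B, C, F, G}: every determinant is a superkey — BCNF.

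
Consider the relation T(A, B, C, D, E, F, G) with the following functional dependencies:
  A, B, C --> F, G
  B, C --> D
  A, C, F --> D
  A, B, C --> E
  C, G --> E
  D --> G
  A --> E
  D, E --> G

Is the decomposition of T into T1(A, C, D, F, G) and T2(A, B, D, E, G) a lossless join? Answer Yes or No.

No

The shared attributes are {A, D, G} and {A, D, G}⁺ = {A, D, E, G}.
The closure covers neither T1 nor T2 entirely; the join is not lossless.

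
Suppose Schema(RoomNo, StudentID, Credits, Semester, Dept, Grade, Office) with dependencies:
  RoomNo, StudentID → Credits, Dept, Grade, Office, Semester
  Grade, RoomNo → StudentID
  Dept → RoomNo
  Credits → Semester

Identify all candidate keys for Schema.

{Dept, Grade} is a candidate key since {Dept, Grade}⁺ = {Credits, Dept, Grade, Office, RoomNo, Semester, StudentID} covers every attribute.
{Dept, StudentID} is a candidate key since {Dept, StudentID}⁺ = {Credits, Dept, Grade, Office, RoomNo, Semester, StudentID} covers every attribute.
{Grade, RoomNo} is a candidate key since {Grade, RoomNo}⁺ = {Credits, Dept, Grade, Office, RoomNo, Semester, StudentID} covers every attribute.
{RoomNo, StudentID} is a candidate key since {RoomNo, StudentID}⁺ = {Credits, Dept, Grade, Office, RoomNo, Semester, StudentID} covers every attribute.
Any other superkey properly contains one of these, so there are no further candidate keys.

{Dept, Grade}, {Dept, StudentID}, {Grade, RoomNo}, {RoomNo, StudentID}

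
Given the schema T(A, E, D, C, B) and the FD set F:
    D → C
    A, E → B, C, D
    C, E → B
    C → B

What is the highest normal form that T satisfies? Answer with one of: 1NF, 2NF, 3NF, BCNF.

Candidate key: {A, E}. Prime attributes: {A, E}.
For D → C we have {D}⁺ = {B, C, D}; {D} is not a superkey, so BCNF fails.
D → C has non-prime {C} on the right and a non-superkey on the left, so 3NF fails.
No proper subset of a key has a non-prime attribute in its closure, so there is no partial dependency; 2NF holds.

2NF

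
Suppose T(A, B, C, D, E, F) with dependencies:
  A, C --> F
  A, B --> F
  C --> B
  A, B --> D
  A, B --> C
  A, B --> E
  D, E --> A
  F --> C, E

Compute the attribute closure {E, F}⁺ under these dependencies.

{B, C, E, F}

Start with {E, F}.
F --> C, E applies; add {C} → now {C, E, F}.
C --> B applies; add {B} → now {B, C, E, F}.
No further FD applies.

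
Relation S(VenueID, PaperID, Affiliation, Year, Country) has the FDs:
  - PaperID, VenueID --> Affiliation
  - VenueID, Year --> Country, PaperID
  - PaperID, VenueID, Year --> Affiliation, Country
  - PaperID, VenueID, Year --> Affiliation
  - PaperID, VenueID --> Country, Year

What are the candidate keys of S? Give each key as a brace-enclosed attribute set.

{PaperID, VenueID}, {VenueID, Year}

{VenueID} never appears on the right of any FD, so every key must include it.
{PaperID, VenueID} is a candidate key since {PaperID, VenueID}⁺ = {Affiliation, Country, PaperID, VenueID, Year} covers every attribute.
{VenueID, Year} is a candidate key since {VenueID, Year}⁺ = {Affiliation, Country, PaperID, VenueID, Year} covers every attribute.
These are minimal and exhaustive — every other superkey contains one of them.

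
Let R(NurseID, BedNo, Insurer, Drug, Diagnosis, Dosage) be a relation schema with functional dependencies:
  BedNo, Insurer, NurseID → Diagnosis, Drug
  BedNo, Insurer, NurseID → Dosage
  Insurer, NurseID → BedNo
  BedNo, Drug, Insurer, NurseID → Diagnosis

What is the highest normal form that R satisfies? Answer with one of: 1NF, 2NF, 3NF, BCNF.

Candidate key: {Insurer, NurseID}. Prime attributes: {Insurer, NurseID}.
The left-hand side of every FD is a superkey, so BCNF is satisfied.

BCNF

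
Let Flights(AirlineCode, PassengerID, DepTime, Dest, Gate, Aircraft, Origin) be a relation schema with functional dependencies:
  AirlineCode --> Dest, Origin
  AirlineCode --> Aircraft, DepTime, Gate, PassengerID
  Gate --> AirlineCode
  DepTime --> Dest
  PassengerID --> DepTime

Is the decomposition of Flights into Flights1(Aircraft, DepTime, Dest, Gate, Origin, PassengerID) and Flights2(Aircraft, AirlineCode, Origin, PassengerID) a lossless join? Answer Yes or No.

No

Common attributes: {Aircraft, Origin, PassengerID}; their closure is {Aircraft, DepTime, Dest, Origin, PassengerID}.
Neither Flights1 nor Flights2 is contained in that closure, so the decomposition is lossy.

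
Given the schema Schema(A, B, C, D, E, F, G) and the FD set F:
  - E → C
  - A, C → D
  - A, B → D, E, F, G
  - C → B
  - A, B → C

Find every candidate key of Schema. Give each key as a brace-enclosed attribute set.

No FD produces {A}, so it must be in every candidate key.
Closure of {A, B} is {A, B, C, D, E, F, G}, the whole schema; {A, B} is a candidate key.
Closure of {A, C} is {A, B, C, D, E, F, G}, the whole schema; {A, C} is a candidate key.
Closure of {A, E} is {A, B, C, D, E, F, G}, the whole schema; {A, E} is a candidate key.
No proper subset of any of these is a key, and no other minimal superkey exists.

{A, B}, {A, C}, {A, E}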